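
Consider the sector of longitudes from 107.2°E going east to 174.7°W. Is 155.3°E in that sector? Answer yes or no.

Band width going east from +107.2° to -174.7°: ((-174.7 − 107.2) mod 360) = 78.1°.
Offset of +155.3° east of the west edge: ((155.3 − 107.2) mod 360) = 48.1°.
48.1° ≤ 78.1° ⇒ inside.

Yes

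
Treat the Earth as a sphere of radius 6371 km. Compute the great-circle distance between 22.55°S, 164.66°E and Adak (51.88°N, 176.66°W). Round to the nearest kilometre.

Δλ = -176.66 − 164.66 = -341.32°; wrapped into (−180°, 180°]: 18.68°.
Δφ = 51.88 − -22.55 = 74.43°.
a = sin²(Δφ/2) + cos φ₁ · cos φ₂ · sin²(Δλ/2) = 0.380808.
c = 2·atan2(√a, √(1−a)) = 1.33010 rad → d = 6371·c ≈ 8474.04 km.

8474 km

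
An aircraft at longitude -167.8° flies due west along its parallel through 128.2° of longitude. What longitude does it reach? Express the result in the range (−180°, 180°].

+64.0°

Start at -167.8°; shift −128.2° → -296.0°.
-296.0° lies outside (−180°, 180°]; add 360° → +64.0°.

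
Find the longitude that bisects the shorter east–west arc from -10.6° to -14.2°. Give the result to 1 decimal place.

-12.4°

Signed shortest Δλ from -10.6° to -14.2° is -3.6°.
Midpoint longitude = -10.6° + (-3.6°)/2 = -10.6° − 1.8° = -12.4°.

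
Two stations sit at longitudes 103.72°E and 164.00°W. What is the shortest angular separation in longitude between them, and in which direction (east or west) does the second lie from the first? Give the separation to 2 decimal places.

Raw difference: -164.00 − 103.72 = -267.72°.
Normalise into (−180°, 180°]: -267.72° + 360° = 92.28°.
Positive ⇒ the second point lies to the east; separation 92.28°.

92.28° east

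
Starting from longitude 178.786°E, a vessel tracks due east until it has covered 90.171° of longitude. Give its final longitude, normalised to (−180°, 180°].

91.043°W

Start at +178.786°; shift +90.171° → +268.957°.
+268.957° lies outside (−180°, 180°]; subtract 360° → -91.043°.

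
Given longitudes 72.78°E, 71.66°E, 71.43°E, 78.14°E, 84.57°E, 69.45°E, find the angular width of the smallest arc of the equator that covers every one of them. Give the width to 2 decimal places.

Sort the longitudes: +69.45°, +71.43°, +71.66°, +72.78°, +78.14°, +84.57°.
Eastward gaps between consecutive values (wrapping around): 1.98°, 0.23°, 1.12°, 5.36°, 6.43°, 344.88°.
Largest gap = 344.88° ⇒ minimal covering band is its complement: 360° − 344.88° = 15.12°.
Band runs from +69.45° eastward to +84.57°.

15.12°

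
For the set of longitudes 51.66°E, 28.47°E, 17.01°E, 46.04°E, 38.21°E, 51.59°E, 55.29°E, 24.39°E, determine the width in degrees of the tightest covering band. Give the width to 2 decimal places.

Sort the longitudes: +17.01°, +24.39°, +28.47°, +38.21°, +46.04°, +51.59°, +51.66°, +55.29°.
Eastward gaps between consecutive values (wrapping around): 7.38°, 4.08°, 9.74°, 7.83°, 5.55°, 0.07°, 3.63°, 321.72°.
Largest gap = 321.72° ⇒ minimal covering band is its complement: 360° − 321.72° = 38.28°.
Band runs from +17.01° eastward to +55.29°.

38.28°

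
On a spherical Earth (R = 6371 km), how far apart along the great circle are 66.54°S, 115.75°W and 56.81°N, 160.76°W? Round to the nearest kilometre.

14216 km

Δλ = -160.76 − -115.75 = -45.01°.
Δφ = 56.81 − -66.54 = 123.35°.
a = sin²(Δφ/2) + cos φ₁ · cos φ₂ · sin²(Δλ/2) = 0.806805.
c = 2·atan2(√a, √(1−a)) = 2.23142 rad → d = 6371·c ≈ 14216.38 km.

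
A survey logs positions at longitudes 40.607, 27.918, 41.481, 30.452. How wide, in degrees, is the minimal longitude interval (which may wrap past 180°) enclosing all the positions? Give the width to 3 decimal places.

13.563°

Sort the longitudes: +27.918°, +30.452°, +40.607°, +41.481°.
Eastward gaps between consecutive values (wrapping around): 2.534°, 10.155°, 0.874°, 346.437°.
Largest gap = 346.437° ⇒ minimal covering band is its complement: 360° − 346.437° = 13.563°.
Band runs from +27.918° eastward to +41.481°.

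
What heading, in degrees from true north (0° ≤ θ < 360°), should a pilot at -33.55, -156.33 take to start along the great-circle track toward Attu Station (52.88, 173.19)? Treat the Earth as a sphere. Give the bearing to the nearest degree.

342°

Δλ = 173.19 − -156.33 = 329.52°; wrapped into (−180°, 180°]: -30.48°.
θ = atan2( sin Δλ · cos φ₂ , cos φ₁ · sin φ₂ − sin φ₁ · cos φ₂ · cos Δλ )
  = atan2(-0.30611, 0.95197) = -17.825° → normalised to [0°, 360°): 342.175°.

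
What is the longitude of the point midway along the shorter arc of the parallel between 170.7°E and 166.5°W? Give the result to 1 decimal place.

177.9°W

Signed shortest Δλ from +170.7° to -166.5° is +22.8°.
Midpoint longitude = +170.7° + (+22.8°)/2 = +170.7° + 11.4° = +182.1°.
Normalise into (−180°, 180°]: -177.9°.
(The naïve average (+170.7 + -166.5)/2 = 2.1° is on the wrong side of the globe.)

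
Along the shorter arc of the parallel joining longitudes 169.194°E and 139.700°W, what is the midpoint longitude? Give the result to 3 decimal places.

Signed shortest Δλ from +169.194° to -139.700° is +51.106°.
Midpoint longitude = +169.194° + (+51.106°)/2 = +169.194° + 25.553° = +194.747°.
Normalise into (−180°, 180°]: -165.253°.
(The naïve average (+169.194 + -139.700)/2 = 14.747° is on the wrong side of the globe.)

165.253°W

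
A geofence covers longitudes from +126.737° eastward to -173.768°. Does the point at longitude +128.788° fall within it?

Yes

Band width going east from +126.737° to -173.768°: ((-173.768 − 126.737) mod 360) = 59.495°.
Offset of +128.788° east of the west edge: ((128.788 − 126.737) mod 360) = 2.051°.
2.051° ≤ 59.495° ⇒ inside.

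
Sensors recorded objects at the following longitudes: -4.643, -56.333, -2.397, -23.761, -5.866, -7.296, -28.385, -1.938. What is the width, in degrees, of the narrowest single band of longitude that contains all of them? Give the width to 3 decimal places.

54.395°

Sort the longitudes: -56.333°, -28.385°, -23.761°, -7.296°, -5.866°, -4.643°, -2.397°, -1.938°.
Eastward gaps between consecutive values (wrapping around): 27.948°, 4.624°, 16.465°, 1.430°, 1.223°, 2.246°, 0.459°, 305.605°.
Largest gap = 305.605° ⇒ minimal covering band is its complement: 360° − 305.605° = 54.395°.
Band runs from -56.333° eastward to -1.938°.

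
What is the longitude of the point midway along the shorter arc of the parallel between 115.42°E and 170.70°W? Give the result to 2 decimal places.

152.36°E

Signed shortest Δλ from +115.42° to -170.70° is +73.88°.
Midpoint longitude = +115.42° + (+73.88°)/2 = +115.42° + 36.94° = +152.36°.
(The naïve average (+115.42 + -170.70)/2 = -27.64° is on the wrong side of the globe.)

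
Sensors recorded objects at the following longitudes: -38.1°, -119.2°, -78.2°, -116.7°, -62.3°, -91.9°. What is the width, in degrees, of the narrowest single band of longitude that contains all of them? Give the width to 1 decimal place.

81.1°

Sort the longitudes: -119.2°, -116.7°, -91.9°, -78.2°, -62.3°, -38.1°.
Eastward gaps between consecutive values (wrapping around): 2.5°, 24.8°, 13.7°, 15.9°, 24.2°, 278.9°.
Largest gap = 278.9° ⇒ minimal covering band is its complement: 360° − 278.9° = 81.1°.
Band runs from -119.2° eastward to -38.1°.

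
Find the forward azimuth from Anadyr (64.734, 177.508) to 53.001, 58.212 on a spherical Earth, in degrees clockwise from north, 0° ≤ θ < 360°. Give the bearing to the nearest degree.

319°

Δλ = 58.212 − 177.508 = -119.296°.
θ = atan2( sin Δλ · cos φ₂ , cos φ₁ · sin φ₂ − sin φ₁ · cos φ₂ · cos Δλ )
  = atan2(-0.52483, 0.60718) = -40.839° → normalised to [0°, 360°): 319.161°.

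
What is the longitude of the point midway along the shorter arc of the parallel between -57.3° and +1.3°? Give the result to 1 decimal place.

Signed shortest Δλ from -57.3° to +1.3° is +58.6°.
Midpoint longitude = -57.3° + (+58.6°)/2 = -57.3° + 29.3° = -28.0°.

-28.0°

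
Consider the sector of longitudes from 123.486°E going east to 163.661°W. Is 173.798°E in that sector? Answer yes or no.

Band width going east from +123.486° to -163.661°: ((-163.661 − 123.486) mod 360) = 72.853°.
Offset of +173.798° east of the west edge: ((173.798 − 123.486) mod 360) = 50.312°.
50.312° ≤ 72.853° ⇒ inside.

Yes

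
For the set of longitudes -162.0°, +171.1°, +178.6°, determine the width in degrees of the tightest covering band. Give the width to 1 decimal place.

Sort the longitudes: -162.0°, +171.1°, +178.6°.
Eastward gaps between consecutive values (wrapping around): 333.1°, 7.5°, 19.4°.
Largest gap = 333.1° ⇒ minimal covering band is its complement: 360° − 333.1° = 26.9°.
Band runs from +171.1° eastward to -162.0°, crossing the antimeridian.

26.9°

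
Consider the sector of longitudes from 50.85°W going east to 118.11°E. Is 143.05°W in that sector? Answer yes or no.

No

Band width going east from -50.85° to +118.11°: ((118.11 − -50.85) mod 360) = 168.96°.
Offset of -143.05° east of the west edge: ((-143.05 − -50.85) mod 360) = 267.80°.
267.80° > 168.96° ⇒ outside.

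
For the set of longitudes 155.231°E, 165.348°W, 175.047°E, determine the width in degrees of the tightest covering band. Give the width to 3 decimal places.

39.421°

Sort the longitudes: -165.348°, +155.231°, +175.047°.
Eastward gaps between consecutive values (wrapping around): 320.579°, 19.816°, 19.605°.
Largest gap = 320.579° ⇒ minimal covering band is its complement: 360° − 320.579° = 39.421°.
Band runs from +155.231° eastward to -165.348°, crossing the antimeridian.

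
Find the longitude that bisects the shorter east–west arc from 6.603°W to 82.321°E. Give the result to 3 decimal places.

Signed shortest Δλ from -6.603° to +82.321° is +88.924°.
Midpoint longitude = -6.603° + (+88.924°)/2 = -6.603° + 44.462° = +37.859°.

37.859°E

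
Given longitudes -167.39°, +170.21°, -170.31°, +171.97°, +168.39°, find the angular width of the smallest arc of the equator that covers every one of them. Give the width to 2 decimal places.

Sort the longitudes: -170.31°, -167.39°, +168.39°, +170.21°, +171.97°.
Eastward gaps between consecutive values (wrapping around): 2.92°, 335.78°, 1.82°, 1.76°, 17.72°.
Largest gap = 335.78° ⇒ minimal covering band is its complement: 360° − 335.78° = 24.22°.
Band runs from +168.39° eastward to -167.39°, crossing the antimeridian.

24.22°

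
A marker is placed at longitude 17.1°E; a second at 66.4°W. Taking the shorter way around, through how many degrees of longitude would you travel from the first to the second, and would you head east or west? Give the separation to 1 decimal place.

Raw difference: -66.4 − 17.1 = -83.5°.
Normalise into (−180°, 180°]: -83.5° stays -83.5°.
Negative ⇒ the second point lies to the west; separation 83.5°.

83.5° west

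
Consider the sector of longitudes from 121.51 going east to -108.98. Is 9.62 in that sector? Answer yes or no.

No

Band width going east from +121.51° to -108.98°: ((-108.98 − 121.51) mod 360) = 129.51°.
Offset of +9.62° east of the west edge: ((9.62 − 121.51) mod 360) = 248.11°.
248.11° > 129.51° ⇒ outside.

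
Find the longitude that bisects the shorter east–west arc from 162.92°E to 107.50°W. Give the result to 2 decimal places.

152.29°W

Signed shortest Δλ from +162.92° to -107.50° is +89.58°.
Midpoint longitude = +162.92° + (+89.58°)/2 = +162.92° + 44.79° = +207.71°.
Normalise into (−180°, 180°]: -152.29°.
(The naïve average (+162.92 + -107.50)/2 = 27.71° is on the wrong side of the globe.)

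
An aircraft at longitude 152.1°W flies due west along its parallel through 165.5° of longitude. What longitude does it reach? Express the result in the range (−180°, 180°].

Start at -152.1°; shift −165.5° → -317.6°.
-317.6° lies outside (−180°, 180°]; add 360° → +42.4°.

42.4°E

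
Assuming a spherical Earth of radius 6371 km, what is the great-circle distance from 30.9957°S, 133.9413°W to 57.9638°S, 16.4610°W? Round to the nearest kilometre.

Δλ = -16.4610 − -133.9413 = 117.4803°.
Δφ = -57.9638 − -30.9957 = -26.9681°.
a = sin²(Δφ/2) + cos φ₁ · cos φ₂ · sin²(Δλ/2) = 0.386636.
c = 2·atan2(√a, √(1−a)) = 1.34208 rad → d = 6371·c ≈ 8550.39 km.

8550 km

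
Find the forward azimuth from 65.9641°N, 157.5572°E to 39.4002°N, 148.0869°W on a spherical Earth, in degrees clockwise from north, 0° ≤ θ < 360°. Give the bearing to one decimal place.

Δλ = -148.0869 − 157.5572 = -305.6441°; wrapped into (−180°, 180°]: 54.3559°.
θ = atan2( sin Δλ · cos φ₂ , cos φ₁ · sin φ₂ − sin φ₁ · cos φ₂ · cos Δλ )
  = atan2(0.62796, -0.15273) = 103.670° → normalised to [0°, 360°): 103.670°.

103.7°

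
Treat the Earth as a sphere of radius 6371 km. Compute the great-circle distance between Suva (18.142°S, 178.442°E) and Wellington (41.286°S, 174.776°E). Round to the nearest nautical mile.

Δλ = 174.776 − 178.442 = -3.666°.
Δφ = -41.286 − -18.142 = -23.144°.
a = sin²(Δφ/2) + cos φ₁ · cos φ₂ · sin²(Δλ/2) = 0.040971.
c = 2·atan2(√a, √(1−a)) = 0.40764 rad → d = 6371·c ≈ 2597.08 km ≈ 1402.31 nmi.

1402 nmi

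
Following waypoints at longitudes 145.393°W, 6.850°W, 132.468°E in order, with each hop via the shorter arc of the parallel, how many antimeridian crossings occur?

0

Leg 1: -145.393° → -6.850°, shortest Δλ = 138.543° (east) — does not cross 180°.
Leg 2: -6.850° → +132.468°, shortest Δλ = 139.318° (east) — does not cross 180°.
Total crossings: 0.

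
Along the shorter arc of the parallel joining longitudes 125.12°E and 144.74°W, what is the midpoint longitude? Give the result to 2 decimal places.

Signed shortest Δλ from +125.12° to -144.74° is +90.14°.
Midpoint longitude = +125.12° + (+90.14°)/2 = +125.12° + 45.07° = +170.19°.
(The naïve average (+125.12 + -144.74)/2 = -9.81° is on the wrong side of the globe.)

170.19°E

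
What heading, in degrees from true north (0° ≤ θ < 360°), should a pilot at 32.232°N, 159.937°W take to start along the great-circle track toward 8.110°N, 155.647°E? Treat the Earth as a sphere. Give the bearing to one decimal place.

Δλ = 155.647 − -159.937 = 315.584°; wrapped into (−180°, 180°]: -44.416°.
θ = atan2( sin Δλ · cos φ₂ , cos φ₁ · sin φ₂ − sin φ₁ · cos φ₂ · cos Δλ )
  = atan2(-0.69286, -0.25782) = -110.410° → normalised to [0°, 360°): 249.590°.

249.6°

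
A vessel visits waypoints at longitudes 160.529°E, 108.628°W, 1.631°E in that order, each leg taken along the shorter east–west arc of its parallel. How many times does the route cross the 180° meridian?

1

Leg 1: +160.529° → -108.628°, shortest Δλ = 90.843° (east) — crosses 180°.
Leg 2: -108.628° → +1.631°, shortest Δλ = 110.259° (east) — does not cross 180°.
Total crossings: 1.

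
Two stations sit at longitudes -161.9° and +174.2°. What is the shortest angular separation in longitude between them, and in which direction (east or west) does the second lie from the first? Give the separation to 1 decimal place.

Raw difference: 174.2 − -161.9 = 336.1°.
Normalise into (−180°, 180°]: 336.1° − 360° = -23.9°.
Negative ⇒ the second point lies to the west; separation 23.9°.

23.9° west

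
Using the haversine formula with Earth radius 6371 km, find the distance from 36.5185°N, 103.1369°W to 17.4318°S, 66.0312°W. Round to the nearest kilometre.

7153 km

Δλ = -66.0312 − -103.1369 = 37.1057°.
Δφ = -17.4318 − 36.5185 = -53.9503°.
a = sin²(Δφ/2) + cos φ₁ · cos φ₂ · sin²(Δλ/2) = 0.283381.
c = 2·atan2(√a, √(1−a)) = 1.12271 rad → d = 6371·c ≈ 7152.82 km.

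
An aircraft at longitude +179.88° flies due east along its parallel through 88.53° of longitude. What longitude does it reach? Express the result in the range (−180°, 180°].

Start at +179.88°; shift +88.53° → +268.41°.
+268.41° lies outside (−180°, 180°]; subtract 360° → -91.59°.

-91.59°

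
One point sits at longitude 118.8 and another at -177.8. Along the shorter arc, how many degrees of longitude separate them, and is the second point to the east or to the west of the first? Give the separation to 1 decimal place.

63.4° east

Raw difference: -177.8 − 118.8 = -296.6°.
Normalise into (−180°, 180°]: -296.6° + 360° = 63.4°.
Positive ⇒ the second point lies to the east; separation 63.4°.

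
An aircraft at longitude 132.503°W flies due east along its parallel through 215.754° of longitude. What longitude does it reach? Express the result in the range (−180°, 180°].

83.251°E

Start at -132.503°; shift +215.754° → +83.251°.
+83.251° already lies in (−180°, 180°].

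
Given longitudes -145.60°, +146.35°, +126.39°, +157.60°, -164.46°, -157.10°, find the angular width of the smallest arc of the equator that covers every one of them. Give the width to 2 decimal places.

Sort the longitudes: -164.46°, -157.10°, -145.60°, +126.39°, +146.35°, +157.60°.
Eastward gaps between consecutive values (wrapping around): 7.36°, 11.50°, 271.99°, 19.96°, 11.25°, 37.94°.
Largest gap = 271.99° ⇒ minimal covering band is its complement: 360° − 271.99° = 88.01°.
Band runs from +126.39° eastward to -145.60°, crossing the antimeridian.

88.01°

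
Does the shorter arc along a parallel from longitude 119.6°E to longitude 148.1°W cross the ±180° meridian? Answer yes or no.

Yes

Naïve |-148.1 − 119.6| = 267.7° > 180°, so the shorter arc goes the other way round — across 180°.
Signed shortest Δλ = ((-148.1 − 119.6 + 180) mod 360) − 180 = 92.3°.
Going east by 92.3° from +119.6° passes through 180° before reaching -148.1°.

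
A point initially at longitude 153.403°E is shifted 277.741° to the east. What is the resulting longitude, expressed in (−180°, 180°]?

71.144°E

Start at +153.403°; shift +277.741° → +431.144°.
+431.144° lies outside (−180°, 180°]; subtract 360° → +71.144°.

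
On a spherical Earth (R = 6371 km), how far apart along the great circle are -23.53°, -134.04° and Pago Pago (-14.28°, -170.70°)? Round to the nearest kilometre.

Δλ = -170.70 − -134.04 = -36.66°.
Δφ = -14.28 − -23.53 = 9.25°.
a = sin²(Δφ/2) + cos φ₁ · cos φ₂ · sin²(Δλ/2) = 0.094380.
c = 2·atan2(√a, √(1−a)) = 0.62453 rad → d = 6371·c ≈ 3978.86 km.

3979 km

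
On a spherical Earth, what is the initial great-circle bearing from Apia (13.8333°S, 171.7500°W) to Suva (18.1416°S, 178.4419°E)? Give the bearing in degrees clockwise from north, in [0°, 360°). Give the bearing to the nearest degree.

244°

Δλ = 178.4419 − -171.7500 = 350.1919°; wrapped into (−180°, 180°]: -9.8081°.
θ = atan2( sin Δλ · cos φ₂ , cos φ₁ · sin φ₂ − sin φ₁ · cos φ₂ · cos Δλ )
  = atan2(-0.16188, -0.07844) = -115.854° → normalised to [0°, 360°): 244.146°.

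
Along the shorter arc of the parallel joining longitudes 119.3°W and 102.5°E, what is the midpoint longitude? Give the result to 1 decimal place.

171.6°E

Signed shortest Δλ from -119.3° to +102.5° is -138.2°.
Midpoint longitude = -119.3° + (-138.2°)/2 = -119.3° − 69.1° = -188.4°.
Normalise into (−180°, 180°]: +171.6°.
(The naïve average (-119.3 + +102.5)/2 = -8.4° is on the wrong side of the globe.)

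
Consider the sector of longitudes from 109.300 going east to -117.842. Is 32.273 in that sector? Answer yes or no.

No

Band width going east from +109.300° to -117.842°: ((-117.842 − 109.300) mod 360) = 132.858°.
Offset of +32.273° east of the west edge: ((32.273 − 109.300) mod 360) = 282.973°.
282.973° > 132.858° ⇒ outside.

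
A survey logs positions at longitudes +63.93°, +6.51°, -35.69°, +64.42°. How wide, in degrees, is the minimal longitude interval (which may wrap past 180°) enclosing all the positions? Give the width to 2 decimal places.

Sort the longitudes: -35.69°, +6.51°, +63.93°, +64.42°.
Eastward gaps between consecutive values (wrapping around): 42.20°, 57.42°, 0.49°, 259.89°.
Largest gap = 259.89° ⇒ minimal covering band is its complement: 360° − 259.89° = 100.11°.
Band runs from -35.69° eastward to +64.42°.

100.11°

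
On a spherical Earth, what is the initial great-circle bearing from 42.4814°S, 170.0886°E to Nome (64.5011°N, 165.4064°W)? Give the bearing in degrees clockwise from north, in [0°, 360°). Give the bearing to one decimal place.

Δλ = -165.4064 − 170.0886 = -335.4950°; wrapped into (−180°, 180°]: 24.5050°.
θ = atan2( sin Δλ · cos φ₂ , cos φ₁ · sin φ₂ − sin φ₁ · cos φ₂ · cos Δλ )
  = atan2(0.17856, 0.93021) = 10.866° → normalised to [0°, 360°): 10.866°.

10.9°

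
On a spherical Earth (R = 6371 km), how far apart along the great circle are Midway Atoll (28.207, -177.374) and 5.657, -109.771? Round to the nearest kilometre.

Δλ = -109.771 − -177.374 = 67.603°.
Δφ = 5.657 − 28.207 = -22.550°.
a = sin²(Δφ/2) + cos φ₁ · cos φ₂ · sin²(Δλ/2) = 0.309635.
c = 2·atan2(√a, √(1−a)) = 1.18021 rad → d = 6371·c ≈ 7519.12 km.

7519 km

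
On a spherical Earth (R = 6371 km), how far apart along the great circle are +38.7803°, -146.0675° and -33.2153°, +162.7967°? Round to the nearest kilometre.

Δλ = 162.7967 − -146.0675 = 308.8642°; wrapped into (−180°, 180°]: -51.1358°.
Δφ = -33.2153 − 38.7803 = -71.9956°.
a = sin²(Δφ/2) + cos φ₁ · cos φ₂ · sin²(Δλ/2) = 0.466933.
c = 2·atan2(√a, √(1−a)) = 1.50461 rad → d = 6371·c ≈ 9585.89 km.

9586 km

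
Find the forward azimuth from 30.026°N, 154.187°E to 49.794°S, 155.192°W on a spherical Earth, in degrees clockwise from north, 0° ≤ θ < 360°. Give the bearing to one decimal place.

150.1°

Δλ = -155.192 − 154.187 = -309.379°; wrapped into (−180°, 180°]: 50.621°.
θ = atan2( sin Δλ · cos φ₂ , cos φ₁ · sin φ₂ − sin φ₁ · cos φ₂ · cos Δλ )
  = atan2(0.49898, -0.86618) = 150.055° → normalised to [0°, 360°): 150.055°.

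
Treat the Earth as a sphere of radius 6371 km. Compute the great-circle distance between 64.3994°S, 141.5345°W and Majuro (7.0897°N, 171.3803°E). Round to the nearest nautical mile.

4779 nmi

Δλ = 171.3803 − -141.5345 = 312.9148°; wrapped into (−180°, 180°]: -47.0852°.
Δφ = 7.0897 − -64.3994 = 71.4891°.
a = sin²(Δφ/2) + cos φ₁ · cos φ₂ · sin²(Δλ/2) = 0.409669.
c = 2·atan2(√a, √(1−a)) = 1.38914 rad → d = 6371·c ≈ 8850.19 km ≈ 4778.72 nmi.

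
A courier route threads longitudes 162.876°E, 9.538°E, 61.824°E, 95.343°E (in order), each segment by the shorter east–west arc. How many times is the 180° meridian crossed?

0

Leg 1: +162.876° → +9.538°, shortest Δλ = -153.338° (west) — does not cross 180°.
Leg 2: +9.538° → +61.824°, shortest Δλ = 52.286° (east) — does not cross 180°.
Leg 3: +61.824° → +95.343°, shortest Δλ = 33.519° (east) — does not cross 180°.
Total crossings: 0.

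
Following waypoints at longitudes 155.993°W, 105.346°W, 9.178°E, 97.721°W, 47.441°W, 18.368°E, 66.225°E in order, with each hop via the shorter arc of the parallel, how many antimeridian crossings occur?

0

Leg 1: -155.993° → -105.346°, shortest Δλ = 50.647° (east) — does not cross 180°.
Leg 2: -105.346° → +9.178°, shortest Δλ = 114.524° (east) — does not cross 180°.
Leg 3: +9.178° → -97.721°, shortest Δλ = -106.899° (west) — does not cross 180°.
Leg 4: -97.721° → -47.441°, shortest Δλ = 50.28° (east) — does not cross 180°.
Leg 5: -47.441° → +18.368°, shortest Δλ = 65.809° (east) — does not cross 180°.
Leg 6: +18.368° → +66.225°, shortest Δλ = 47.857° (east) — does not cross 180°.
Total crossings: 0.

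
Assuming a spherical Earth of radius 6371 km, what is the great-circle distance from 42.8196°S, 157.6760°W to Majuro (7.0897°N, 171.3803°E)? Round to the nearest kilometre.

6370 km

Δλ = 171.3803 − -157.6760 = 329.0563°; wrapped into (−180°, 180°]: -30.9437°.
Δφ = 7.0897 − -42.8196 = 49.9093°.
a = sin²(Δφ/2) + cos φ₁ · cos φ₂ · sin²(Δλ/2) = 0.229799.
c = 2·atan2(√a, √(1−a)) = 0.99988 rad → d = 6371·c ≈ 6370.25 km.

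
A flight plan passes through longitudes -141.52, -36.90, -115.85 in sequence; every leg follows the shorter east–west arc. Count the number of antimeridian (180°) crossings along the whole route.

0

Leg 1: -141.52° → -36.90°, shortest Δλ = 104.62° (east) — does not cross 180°.
Leg 2: -36.90° → -115.85°, shortest Δλ = -78.95° (west) — does not cross 180°.
Total crossings: 0.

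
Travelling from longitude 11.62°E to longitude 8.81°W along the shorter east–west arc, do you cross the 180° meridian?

No

Signed shortest Δλ = ((-8.81 − 11.62 + 180) mod 360) − 180 = -20.43°.
Going west by 20.43° from +11.62° reaches -8.81° without touching 180°.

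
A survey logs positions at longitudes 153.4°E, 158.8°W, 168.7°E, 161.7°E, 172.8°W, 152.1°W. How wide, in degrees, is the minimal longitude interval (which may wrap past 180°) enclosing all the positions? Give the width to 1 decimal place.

54.5°

Sort the longitudes: -172.8°, -158.8°, -152.1°, +153.4°, +161.7°, +168.7°.
Eastward gaps between consecutive values (wrapping around): 14.0°, 6.7°, 305.5°, 8.3°, 7.0°, 18.5°.
Largest gap = 305.5° ⇒ minimal covering band is its complement: 360° − 305.5° = 54.5°.
Band runs from +153.4° eastward to -152.1°, crossing the antimeridian.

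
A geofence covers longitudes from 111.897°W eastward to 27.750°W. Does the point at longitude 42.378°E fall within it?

Band width going east from -111.897° to -27.750°: ((-27.750 − -111.897) mod 360) = 84.147°.
Offset of +42.378° east of the west edge: ((42.378 − -111.897) mod 360) = 154.275°.
154.275° > 84.147° ⇒ outside.

No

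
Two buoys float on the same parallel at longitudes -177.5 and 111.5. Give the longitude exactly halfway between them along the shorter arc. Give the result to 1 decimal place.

+147.0°

Signed shortest Δλ from -177.5° to +111.5° is -71.0°.
Midpoint longitude = -177.5° + (-71.0°)/2 = -177.5° − 35.5° = -213.0°.
Normalise into (−180°, 180°]: +147.0°.
(The naïve average (-177.5 + +111.5)/2 = -33.0° is on the wrong side of the globe.)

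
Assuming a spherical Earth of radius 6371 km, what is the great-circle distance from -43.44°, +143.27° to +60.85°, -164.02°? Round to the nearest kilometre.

12534 km

Δλ = -164.02 − 143.27 = -307.29°; wrapped into (−180°, 180°]: 52.71°.
Δφ = 60.85 − -43.44 = 104.29°.
a = sin²(Δφ/2) + cos φ₁ · cos φ₂ · sin²(Δλ/2) = 0.693116.
c = 2·atan2(√a, √(1−a)) = 1.96734 rad → d = 6371·c ≈ 12533.92 km.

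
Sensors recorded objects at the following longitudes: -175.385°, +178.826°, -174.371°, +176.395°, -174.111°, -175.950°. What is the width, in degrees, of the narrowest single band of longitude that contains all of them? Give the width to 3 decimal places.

Sort the longitudes: -175.950°, -175.385°, -174.371°, -174.111°, +176.395°, +178.826°.
Eastward gaps between consecutive values (wrapping around): 0.565°, 1.014°, 0.260°, 350.506°, 2.431°, 5.224°.
Largest gap = 350.506° ⇒ minimal covering band is its complement: 360° − 350.506° = 9.494°.
Band runs from +176.395° eastward to -174.111°, crossing the antimeridian.

9.494°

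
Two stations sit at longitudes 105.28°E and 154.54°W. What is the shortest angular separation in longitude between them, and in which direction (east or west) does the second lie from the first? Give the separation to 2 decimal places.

Raw difference: -154.54 − 105.28 = -259.82°.
Normalise into (−180°, 180°]: -259.82° + 360° = 100.18°.
Positive ⇒ the second point lies to the east; separation 100.18°.

100.18° east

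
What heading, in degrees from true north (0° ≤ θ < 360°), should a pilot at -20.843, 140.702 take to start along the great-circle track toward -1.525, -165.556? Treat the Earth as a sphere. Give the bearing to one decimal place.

77.0°

Δλ = -165.556 − 140.702 = -306.258°; wrapped into (−180°, 180°]: 53.742°.
θ = atan2( sin Δλ · cos φ₂ , cos φ₁ · sin φ₂ − sin φ₁ · cos φ₂ · cos Δλ )
  = atan2(0.80608, 0.18549) = 77.041° → normalised to [0°, 360°): 77.041°.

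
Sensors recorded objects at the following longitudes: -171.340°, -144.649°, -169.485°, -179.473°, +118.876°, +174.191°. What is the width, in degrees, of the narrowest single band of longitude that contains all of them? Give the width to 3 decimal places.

Sort the longitudes: -179.473°, -171.340°, -169.485°, -144.649°, +118.876°, +174.191°.
Eastward gaps between consecutive values (wrapping around): 8.133°, 1.855°, 24.836°, 263.525°, 55.315°, 6.336°.
Largest gap = 263.525° ⇒ minimal covering band is its complement: 360° − 263.525° = 96.475°.
Band runs from +118.876° eastward to -144.649°, crossing the antimeridian.

96.475°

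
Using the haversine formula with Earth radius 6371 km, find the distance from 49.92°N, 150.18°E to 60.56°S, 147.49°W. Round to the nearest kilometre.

Δλ = -147.49 − 150.18 = -297.67°; wrapped into (−180°, 180°]: 62.33°.
Δφ = -60.56 − 49.92 = -110.48°.
a = sin²(Δφ/2) + cos φ₁ · cos φ₂ · sin²(Δλ/2) = 0.759692.
c = 2·atan2(√a, √(1−a)) = 2.11693 rad → d = 6371·c ≈ 13486.94 km.

13487 km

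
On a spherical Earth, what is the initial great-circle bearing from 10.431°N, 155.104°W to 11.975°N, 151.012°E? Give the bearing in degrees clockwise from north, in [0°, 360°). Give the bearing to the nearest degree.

Δλ = 151.012 − -155.104 = 306.116°; wrapped into (−180°, 180°]: -53.884°.
θ = atan2( sin Δλ · cos φ₂ , cos φ₁ · sin φ₂ − sin φ₁ · cos φ₂ · cos Δλ )
  = atan2(-0.79025, 0.09966) = -82.812° → normalised to [0°, 360°): 277.188°.

277°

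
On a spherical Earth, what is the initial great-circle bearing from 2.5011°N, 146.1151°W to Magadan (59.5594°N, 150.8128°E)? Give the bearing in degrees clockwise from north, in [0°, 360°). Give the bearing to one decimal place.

Δλ = 150.8128 − -146.1151 = 296.9279°; wrapped into (−180°, 180°]: -63.0721°.
θ = atan2( sin Δλ · cos φ₂ , cos φ₁ · sin φ₂ − sin φ₁ · cos φ₂ · cos Δλ )
  = atan2(-0.45171, 0.85132) = -27.951° → normalised to [0°, 360°): 332.049°.

332.0°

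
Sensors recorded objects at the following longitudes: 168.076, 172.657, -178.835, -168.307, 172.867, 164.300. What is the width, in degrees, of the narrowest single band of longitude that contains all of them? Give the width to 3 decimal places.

Sort the longitudes: -178.835°, -168.307°, +164.300°, +168.076°, +172.657°, +172.867°.
Eastward gaps between consecutive values (wrapping around): 10.528°, 332.607°, 3.776°, 4.581°, 0.210°, 8.298°.
Largest gap = 332.607° ⇒ minimal covering band is its complement: 360° − 332.607° = 27.393°.
Band runs from +164.300° eastward to -168.307°, crossing the antimeridian.

27.393°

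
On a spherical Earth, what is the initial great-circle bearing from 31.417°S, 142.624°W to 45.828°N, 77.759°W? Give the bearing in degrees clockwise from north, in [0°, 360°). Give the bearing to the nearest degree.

Δλ = -77.759 − -142.624 = 64.865°.
θ = atan2( sin Δλ · cos φ₂ , cos φ₁ · sin φ₂ − sin φ₁ · cos φ₂ · cos Δλ )
  = atan2(0.63083, 0.76638) = 39.459° → normalised to [0°, 360°): 39.459°.

39°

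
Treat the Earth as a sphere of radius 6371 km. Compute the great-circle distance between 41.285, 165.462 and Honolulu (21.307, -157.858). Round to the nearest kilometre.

Δλ = -157.858 − 165.462 = -323.320°; wrapped into (−180°, 180°]: 36.680°.
Δφ = 21.307 − 41.285 = -19.978°.
a = sin²(Δφ/2) + cos φ₁ · cos φ₂ · sin²(Δλ/2) = 0.099401.
c = 2·atan2(√a, √(1−a)) = 0.64150 rad → d = 6371·c ≈ 4087.01 km.

4087 km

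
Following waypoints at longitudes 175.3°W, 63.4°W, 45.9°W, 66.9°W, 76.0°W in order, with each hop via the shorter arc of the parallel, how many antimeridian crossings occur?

Leg 1: -175.3° → -63.4°, shortest Δλ = 111.9° (east) — does not cross 180°.
Leg 2: -63.4° → -45.9°, shortest Δλ = 17.5° (east) — does not cross 180°.
Leg 3: -45.9° → -66.9°, shortest Δλ = -21.0° (west) — does not cross 180°.
Leg 4: -66.9° → -76.0°, shortest Δλ = -9.1° (west) — does not cross 180°.
Total crossings: 0.

0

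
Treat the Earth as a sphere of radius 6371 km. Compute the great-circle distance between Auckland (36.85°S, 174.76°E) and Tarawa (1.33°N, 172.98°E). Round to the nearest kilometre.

Δλ = 172.98 − 174.76 = -1.78°.
Δφ = 1.33 − -36.85 = 38.18°.
a = sin²(Δφ/2) + cos φ₁ · cos φ₂ · sin²(Δλ/2) = 0.107157.
c = 2·atan2(√a, √(1−a)) = 0.66699 rad → d = 6371·c ≈ 4249.40 km.

4249 km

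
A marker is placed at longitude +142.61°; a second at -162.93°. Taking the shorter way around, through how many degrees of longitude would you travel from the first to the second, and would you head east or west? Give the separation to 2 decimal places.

Raw difference: -162.93 − 142.61 = -305.54°.
Normalise into (−180°, 180°]: -305.54° + 360° = 54.46°.
Positive ⇒ the second point lies to the east; separation 54.46°.

54.46° east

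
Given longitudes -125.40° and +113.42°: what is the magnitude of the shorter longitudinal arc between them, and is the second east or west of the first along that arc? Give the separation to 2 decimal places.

Raw difference: 113.42 − -125.40 = 238.82°.
Normalise into (−180°, 180°]: 238.82° − 360° = -121.18°.
Negative ⇒ the second point lies to the west; separation 121.18°.

121.18° west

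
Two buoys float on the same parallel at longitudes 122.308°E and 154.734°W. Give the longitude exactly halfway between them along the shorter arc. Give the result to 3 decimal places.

Signed shortest Δλ from +122.308° to -154.734° is +82.958°.
Midpoint longitude = +122.308° + (+82.958°)/2 = +122.308° + 41.479° = +163.787°.
(The naïve average (+122.308 + -154.734)/2 = -16.213° is on the wrong side of the globe.)

163.787°E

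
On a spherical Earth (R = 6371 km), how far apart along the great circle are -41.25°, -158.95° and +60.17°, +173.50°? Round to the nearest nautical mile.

Δλ = 173.50 − -158.95 = 332.45°; wrapped into (−180°, 180°]: -27.55°.
Δφ = 60.17 − -41.25 = 101.42°.
a = sin²(Δφ/2) + cos φ₁ · cos φ₂ · sin²(Δλ/2) = 0.620203.
c = 2·atan2(√a, √(1−a)) = 1.81358 rad → d = 6371·c ≈ 11554.33 km ≈ 6238.84 nmi.

6239 nmi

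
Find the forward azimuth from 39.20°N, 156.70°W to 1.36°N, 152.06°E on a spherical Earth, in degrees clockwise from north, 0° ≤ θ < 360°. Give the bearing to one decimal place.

Δλ = 152.06 − -156.70 = 308.76°; wrapped into (−180°, 180°]: -51.24°.
θ = atan2( sin Δλ · cos φ₂ , cos φ₁ · sin φ₂ − sin φ₁ · cos φ₂ · cos Δλ )
  = atan2(-0.77956, -0.37718) = -115.820° → normalised to [0°, 360°): 244.180°.

244.2°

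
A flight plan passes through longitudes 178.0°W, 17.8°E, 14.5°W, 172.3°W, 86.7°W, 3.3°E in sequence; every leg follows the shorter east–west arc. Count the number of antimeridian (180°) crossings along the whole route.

Leg 1: -178.0° → +17.8°, shortest Δλ = -164.2° (west) — crosses 180°.
Leg 2: +17.8° → -14.5°, shortest Δλ = -32.3° (west) — does not cross 180°.
Leg 3: -14.5° → -172.3°, shortest Δλ = -157.8° (west) — does not cross 180°.
Leg 4: -172.3° → -86.7°, shortest Δλ = 85.6° (east) — does not cross 180°.
Leg 5: -86.7° → +3.3°, shortest Δλ = 90.0° (east) — does not cross 180°.
Total crossings: 1.

1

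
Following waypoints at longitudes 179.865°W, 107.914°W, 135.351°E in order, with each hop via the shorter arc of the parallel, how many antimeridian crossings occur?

1

Leg 1: -179.865° → -107.914°, shortest Δλ = 71.951° (east) — does not cross 180°.
Leg 2: -107.914° → +135.351°, shortest Δλ = -116.735° (west) — crosses 180°.
Total crossings: 1.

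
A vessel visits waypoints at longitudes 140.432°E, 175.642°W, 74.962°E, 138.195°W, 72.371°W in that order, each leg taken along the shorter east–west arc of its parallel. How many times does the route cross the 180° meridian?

Leg 1: +140.432° → -175.642°, shortest Δλ = 43.926° (east) — crosses 180°.
Leg 2: -175.642° → +74.962°, shortest Δλ = -109.396° (west) — crosses 180°.
Leg 3: +74.962° → -138.195°, shortest Δλ = 146.843° (east) — crosses 180°.
Leg 4: -138.195° → -72.371°, shortest Δλ = 65.824° (east) — does not cross 180°.
Total crossings: 3.

3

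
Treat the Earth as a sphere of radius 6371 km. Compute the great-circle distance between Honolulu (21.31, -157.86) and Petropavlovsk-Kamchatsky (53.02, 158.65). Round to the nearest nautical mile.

2751 nmi

Δλ = 158.65 − -157.86 = 316.51°; wrapped into (−180°, 180°]: -43.49°.
Δφ = 53.02 − 21.31 = 31.71°.
a = sin²(Δφ/2) + cos φ₁ · cos φ₂ · sin²(Δλ/2) = 0.151558.
c = 2·atan2(√a, √(1−a)) = 0.79975 rad → d = 6371·c ≈ 5095.22 km ≈ 2751.20 nmi.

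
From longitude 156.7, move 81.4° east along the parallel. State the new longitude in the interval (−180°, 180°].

Start at +156.7°; shift +81.4° → +238.1°.
+238.1° lies outside (−180°, 180°]; subtract 360° → -121.9°.

-121.9°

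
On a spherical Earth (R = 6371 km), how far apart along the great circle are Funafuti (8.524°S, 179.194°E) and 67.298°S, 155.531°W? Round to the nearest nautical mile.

Δλ = -155.531 − 179.194 = -334.725°; wrapped into (−180°, 180°]: 25.275°.
Δφ = -67.298 − -8.524 = -58.774°.
a = sin²(Δφ/2) + cos φ₁ · cos φ₂ · sin²(Δλ/2) = 0.259062.
c = 2·atan2(√a, √(1−a)) = 1.06800 rad → d = 6371·c ≈ 6804.23 km ≈ 3673.99 nmi.

3674 nmi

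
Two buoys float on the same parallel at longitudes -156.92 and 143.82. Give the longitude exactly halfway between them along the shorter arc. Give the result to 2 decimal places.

+173.45°

Signed shortest Δλ from -156.92° to +143.82° is -59.26°.
Midpoint longitude = -156.92° + (-59.26°)/2 = -156.92° − 29.63° = -186.55°.
Normalise into (−180°, 180°]: +173.45°.
(The naïve average (-156.92 + +143.82)/2 = -6.55° is on the wrong side of the globe.)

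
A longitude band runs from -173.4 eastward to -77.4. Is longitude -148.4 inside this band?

Band width going east from -173.4° to -77.4°: ((-77.4 − -173.4) mod 360) = 96.0°.
Offset of -148.4° east of the west edge: ((-148.4 − -173.4) mod 360) = 25.0°.
25.0° ≤ 96.0° ⇒ inside.

Yes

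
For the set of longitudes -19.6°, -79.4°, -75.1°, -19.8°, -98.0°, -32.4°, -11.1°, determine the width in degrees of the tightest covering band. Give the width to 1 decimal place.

Sort the longitudes: -98.0°, -79.4°, -75.1°, -32.4°, -19.8°, -19.6°, -11.1°.
Eastward gaps between consecutive values (wrapping around): 18.6°, 4.3°, 42.7°, 12.6°, 0.2°, 8.5°, 273.1°.
Largest gap = 273.1° ⇒ minimal covering band is its complement: 360° − 273.1° = 86.9°.
Band runs from -98.0° eastward to -11.1°.

86.9°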